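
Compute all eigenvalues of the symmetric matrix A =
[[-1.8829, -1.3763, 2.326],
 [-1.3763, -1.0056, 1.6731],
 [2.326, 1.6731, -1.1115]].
sigma(A) ≈ {-5, 0, 1}

A is real symmetric, so its spectrum consists of real eigenvalues. Expanding the characteristic polynomial of the displayed matrix gives
  det(λ I - A) = p(λ) = λ^3 + (4)λ^2 + (-5)λ + (0).
Solving p(λ) = 0 yields eigenvalues ≈ -5, 0, 1. (A is shown rounded to 4 decimals, so these recover the underlying integer eigenvalues to within that precision.)
Verification: the trace of A = -4 equals the sum of eigenvalues -4, and det(A) ≈ 0.0000 matches the eigenvalue product 0.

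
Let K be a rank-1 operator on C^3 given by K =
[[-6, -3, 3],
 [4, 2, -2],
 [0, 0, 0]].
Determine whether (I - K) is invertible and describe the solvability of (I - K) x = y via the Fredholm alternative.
(I - K) is invertible (det(I - K) = 5 ≠ 0), so for every y in C^3 the equation (I - K) x = y has a unique solution.

K has rank 1, so it is an outer product K = u v^T: every row of K is a multiple of one row vector. Reading off the entries, u = (3, -2, 0) and v = (-2, -1, 1) (row i of K equals u_i·v^T). A rank-one matrix u v^T satisfies K u = u (v·u) and kills the (2)-dimensional subspace v^⊥, so its characteristic polynomial is lambda^2 (lambda - v·u) with v·u = tr K = -4. Hence the eigenvalues of I - K are 1 (multiplicity 2) and 1 - (-4) = 5, so det(I - K) = 5. (Direct check: I - K =
[[7, 3, -3],
 [-4, -1, 2],
 [0, 0, 1]]
has determinant 5.) The finite-dimensional Fredholm alternative says: either (I - K) is invertible, or ker(I - K) ≠ {0} and then range(I - K) = ker((I - K)^*)^⊥, with dim ker(I - K) = dim ker((I - K)^*). Since det(I - K) ≠ 0, 1 is not an eigenvalue of K and ker(I - K) = {0}, so we are in the first case: for every y there is a unique x = (I - K)^(-1) y. Explicitly, by the Sherman–Morrison formula, (I - u v^T)^(-1) = I + u v^T/(1 - v·u), i.e. (I - K)^(-1) = I + K/(5).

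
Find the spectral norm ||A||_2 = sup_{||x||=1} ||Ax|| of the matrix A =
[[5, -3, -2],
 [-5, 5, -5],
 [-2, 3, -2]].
||A||_2 ≈ 10.3734 (= sqrt(largest eigenvalue of A^T A))

||A||_2 = sigma_max(A) = sqrt(lambda_max(A^T A)). Form the symmetric matrix M = A^T A =
[[54, -46, 19],
 [-46, 43, -25],
 [19, -25, 33]].
Its characteristic polynomial (trace, sum of principal 2x2 minors, determinant of M give the coefficients) is
  p(λ) = det(λ I - M) = λ^3 - 130λ^2 + 2421λ - 1225.
No integer candidate from the rational root theorem (±divisors of 1225) is a root, so the roots are irrational. The cubic discriminant is Δ = 38428694681 > 0, so there are three distinct real roots. p(0) = -1225 and p(1) = 1067 have opposite signs, so a root lies in (0, 1); Newton's method refines it to λ ≈ 0.5205. p(21) = 1547 and p(22) = -235 have opposite signs, so a root lies in (21, 22); Newton's method refines it to λ ≈ 21.8722. p(107) = -5505 and p(108) = 3635 have opposite signs, so a root lies in (107, 108); Newton's method refines it to λ ≈ 107.6073. Check (Vieta): the three roots sum to 130, matching tr M = 130.
So the eigenvalues of A^T A are ≈ 0.5205, 21.8722, 107.6073 (all ≥ 0, as they must be for A^T A). The largest is λ_max ≈ 107.6073, hence ||A||_2 = sqrt(λ_max) ≈ 10.3734.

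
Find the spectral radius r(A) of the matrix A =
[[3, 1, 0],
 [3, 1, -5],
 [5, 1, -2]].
r(A) = sqrt(5) ≈ 2.2361

The eigenvalues of A are the roots of its characteristic polynomial. With M = A (coefficients from the trace, the sum of principal 2x2 minors, and det A):
  p(λ) = det(λ I - M) = λ^3 - 2λ^2 - 3λ + 10.
By the rational root theorem any rational root is an integer divisor of 10. Testing λ = -2: p(-2) = -8 - 8 + 6 + 10 = 0, so λ = -2 is a root. Dividing out (λ + 2) leaves p(λ) = (λ + 2)(λ^2 - 4λ + 5). For λ^2 - 4λ + 5 the discriminant is -4. It is negative, so the roots are the complex-conjugate pair λ = 2 ± (sqrt(4)/2) i ≈ 2 ± 1i. For a conjugate pair the product of the roots equals the constant term, so |λ|^2 = 5 and |λ| = sqrt(5) ≈ 2.2361.
Thus the eigenvalues (to 4 decimals) are 2 ± 1i (modulus 2.2361); -2 (modulus 2). The spectral radius is the largest modulus: r(A) = sqrt(5) ≈ 2.2361. (Cross-check: r(A) ≤ ||A||_2 ≈ 8.0436; equality holds whenever A is normal, though it can also hold for some non-normal A.)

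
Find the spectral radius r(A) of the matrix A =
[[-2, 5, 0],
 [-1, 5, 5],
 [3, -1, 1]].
r(A) ≈ 5.4619

The eigenvalues of A are the roots of its characteristic polynomial. With M = A (coefficients from the trace, the sum of principal 2x2 minors, and det A):
  p(λ) = det(λ I - M) = λ^3 - 4λ^2 + 3λ - 60.
No integer candidate from the rational root theorem (±divisors of 60) is a root, so the roots are irrational. The cubic discriminant is Δ = -99564 < 0, so there is one real root and a complex-conjugate pair. p(5) = -20 and p(6) = 30 have opposite signs, so a root lies in (5, 6); Newton's method refines it to λ ≈ 5.4619. Dividing out (λ - (5.4619)) leaves approximately λ^2 + 1.4619λ + 10.9851. For λ^2 + 1.4619λ + 10.9851 the discriminant is -41.8031. It is negative, so the remaining roots are the complex-conjugate pair λ ≈ -0.731 ± 3.2328i. Their product equals the constant term, so |λ|^2 ≈ 10.9851 and |λ| ≈ 3.3144.
Thus the eigenvalues (to 4 decimals) are 5.4619 (modulus 5.4619); -0.731 ± 3.2328i (modulus 3.3144). The spectral radius is the largest modulus: r(A) ≈ 5.4619. (Cross-check: r(A) ≤ ||A||_2 ≈ 8.3921; equality holds whenever A is normal, though it can also hold for some non-normal A.)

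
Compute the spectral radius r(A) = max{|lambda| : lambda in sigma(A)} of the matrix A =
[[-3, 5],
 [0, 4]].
r(A) = 4

The eigenvalues of A are the roots of its characteristic polynomial. With M = A (coefficients from the trace and determinant):
  p(λ) = det(λ I - M) = λ^2 - λ - 12.
For λ^2 - λ - 12 the discriminant is 49. It is a perfect square (7^2), so the roots are rational: λ = (1 ± 7)/2 = 4, -3.
Thus the eigenvalues (to 4 decimals) are 4 (modulus 4); -3 (modulus 3). The spectral radius is the largest modulus: r(A) = 4. (Cross-check: r(A) ≤ ||A||_2 ≈ 6.8507; equality holds whenever A is normal, though it can also hold for some non-normal A.)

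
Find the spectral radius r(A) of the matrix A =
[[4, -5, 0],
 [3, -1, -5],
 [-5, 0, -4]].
r(A) ≈ 5.9469

The eigenvalues of A are the roots of its characteristic polynomial. With M = A (coefficients from the trace, the sum of principal 2x2 minors, and det A):
  p(λ) = det(λ I - M) = λ^3 + λ^2 - λ + 169.
No integer candidate from the rational root theorem (±divisors of 169) is a root, so the roots are irrational. The cubic discriminant is Δ = -774860 < 0, so there is one real root and a complex-conjugate pair. p(-6) = -5 and p(-5) = 74 have opposite signs, so a root lies in (-6, -5); Newton's method refines it to λ ≈ -5.9469. Dividing out (λ - (-5.9469)) leaves approximately λ^2 - 4.9469λ + 28.4183. For λ^2 - 4.9469λ + 28.4183 the discriminant is -89.2019. It is negative, so the remaining roots are the complex-conjugate pair λ ≈ 2.4734 ± 4.7223i. Their product equals the constant term, so |λ|^2 ≈ 28.4183 and |λ| ≈ 5.3309.
Thus the eigenvalues (to 4 decimals) are -5.9469 (modulus 5.9469); 2.4734 ± 4.7223i (modulus 5.3309). The spectral radius is the largest modulus: r(A) ≈ 5.9469. (Cross-check: r(A) ≤ ||A||_2 ≈ 8.0044; equality holds whenever A is normal, though it can also hold for some non-normal A.)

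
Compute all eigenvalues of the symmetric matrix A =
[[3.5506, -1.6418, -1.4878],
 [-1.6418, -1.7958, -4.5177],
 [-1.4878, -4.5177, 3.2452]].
sigma(A) ≈ {-5, 4, 6}

A is real symmetric, so its spectrum consists of real eigenvalues. Expanding the characteristic polynomial of the displayed matrix gives
  det(λ I - A) = p(λ) = λ^3 + (-5)λ^2 + (-26)λ + (120.0012).
Solving p(λ) = 0 yields eigenvalues ≈ -5, 4, 6. (A is shown rounded to 4 decimals, so these recover the underlying integer eigenvalues to within that precision.)
Verification: the trace of A = 5 equals the sum of eigenvalues 5, and det(A) ≈ -120.0012 matches the eigenvalue product -120.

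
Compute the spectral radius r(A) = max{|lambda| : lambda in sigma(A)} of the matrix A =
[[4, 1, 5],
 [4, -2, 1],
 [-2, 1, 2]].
r(A) ≈ 3.7513

The eigenvalues of A are the roots of its characteristic polynomial. With M = A (coefficients from the trace, the sum of principal 2x2 minors, and det A):
  p(λ) = det(λ I - M) = λ^3 - 4λ^2 + λ + 30.
No integer candidate from the rational root theorem (±divisors of 30) is a root, so the roots are irrational. The cubic discriminant is Δ = -18768 < 0, so there is one real root and a complex-conjugate pair. p(-3) = -36 and p(-2) = 4 have opposite signs, so a root lies in (-3, -2); Newton's method refines it to λ ≈ -2.1319. Dividing out (λ - (-2.1319)) leaves approximately λ^2 - 6.1319λ + 14.0722. For λ^2 - 6.1319λ + 14.0722 the discriminant is -18.6893. It is negative, so the remaining roots are the complex-conjugate pair λ ≈ 3.0659 ± 2.1616i. Their product equals the constant term, so |λ|^2 ≈ 14.0722 and |λ| ≈ 3.7513.
Thus the eigenvalues (to 4 decimals) are -2.1319 (modulus 2.1319); 3.0659 ± 2.1616i (modulus 3.7513). The spectral radius is the largest modulus: r(A) ≈ 3.7513. (Cross-check: r(A) ≤ ||A||_2 ≈ 7.2979; equality holds whenever A is normal, though it can also hold for some non-normal A.)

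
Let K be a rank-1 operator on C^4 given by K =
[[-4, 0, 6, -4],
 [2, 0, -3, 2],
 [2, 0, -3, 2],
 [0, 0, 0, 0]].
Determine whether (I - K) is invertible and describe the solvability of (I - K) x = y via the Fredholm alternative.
(I - K) is invertible (det(I - K) = 8 ≠ 0), so for every y in C^4 the equation (I - K) x = y has a unique solution.

K has rank 1, so it is an outer product K = u v^T: every row of K is a multiple of one row vector. Reading off the entries, u = (2, -1, -1, 0) and v = (-2, 0, 3, -2) (row i of K equals u_i·v^T). A rank-one matrix u v^T satisfies K u = u (v·u) and kills the (3)-dimensional subspace v^⊥, so its characteristic polynomial is lambda^3 (lambda - v·u) with v·u = tr K = -7. Hence the eigenvalues of I - K are 1 (multiplicity 3) and 1 - (-7) = 8, so det(I - K) = 8. (Direct check: I - K =
[[5, 0, -6, 4],
 [-2, 1, 3, -2],
 [-2, 0, 4, -2],
 [0, 0, 0, 1]]
has determinant 8.) The finite-dimensional Fredholm alternative says: either (I - K) is invertible, or ker(I - K) ≠ {0} and then range(I - K) = ker((I - K)^*)^⊥, with dim ker(I - K) = dim ker((I - K)^*). Since det(I - K) ≠ 0, 1 is not an eigenvalue of K and ker(I - K) = {0}, so we are in the first case: for every y there is a unique x = (I - K)^(-1) y. Explicitly, by the Sherman–Morrison formula, (I - u v^T)^(-1) = I + u v^T/(1 - v·u), i.e. (I - K)^(-1) = I + K/(8).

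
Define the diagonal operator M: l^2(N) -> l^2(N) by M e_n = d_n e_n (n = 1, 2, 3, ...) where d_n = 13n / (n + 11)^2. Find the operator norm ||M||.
||M|| = 13/44 (attained at n = 11)

For M diagonal, ||M|| = sup_n |d_n|. Treat f(x) = 13x / (x + 11)^2 for real x > 0. By the quotient rule, f'(x) = 13(11 - x)/(x + 11)^3, which is positive for x < 11 and negative for x > 11. So f has a unique maximum at x = 11, and since 11 is a positive integer, the supremum over n ≥ 1 is attained at n = 11: d_11 = 13·11/(11 + 11)^2 = 13·11/484 = 13/44. Hence ||M|| = 13/44.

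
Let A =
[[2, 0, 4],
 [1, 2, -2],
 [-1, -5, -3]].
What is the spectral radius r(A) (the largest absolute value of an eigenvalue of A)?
r(A) ≈ 4.4199

The eigenvalues of A are the roots of its characteristic polynomial. With M = A (coefficients from the trace, the sum of principal 2x2 minors, and det A):
  p(λ) = det(λ I - M) = λ^3 - λ^2 - 14λ + 44.
No integer candidate from the rational root theorem (±divisors of 44) is a root, so the roots are irrational. The cubic discriminant is Δ = -29836 < 0, so there is one real root and a complex-conjugate pair. p(-5) = -36 and p(-4) = 20 have opposite signs, so a root lies in (-5, -4); Newton's method refines it to λ ≈ -4.4199. Dividing out (λ - (-4.4199)) leaves approximately λ^2 - 5.4199λ + 9.9551. For λ^2 - 5.4199λ + 9.9551 the discriminant is -10.4453. It is negative, so the remaining roots are the complex-conjugate pair λ ≈ 2.7099 ± 1.616i. Their product equals the constant term, so |λ|^2 ≈ 9.9551 and |λ| ≈ 3.1552.
Thus the eigenvalues (to 4 decimals) are -4.4199 (modulus 4.4199); 2.7099 ± 1.616i (modulus 3.1552). The spectral radius is the largest modulus: r(A) ≈ 4.4199. (Cross-check: r(A) ≤ ||A||_2 ≈ 6.5899; equality holds whenever A is normal, though it can also hold for some non-normal A.)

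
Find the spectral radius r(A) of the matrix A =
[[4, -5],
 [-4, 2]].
r(A) = (6 + sqrt(84))/2 ≈ 7.5826

The eigenvalues of A are the roots of its characteristic polynomial. With M = A (coefficients from the trace and determinant):
  p(λ) = det(λ I - M) = λ^2 - 6λ - 12.
For λ^2 - 6λ - 12 the discriminant is 84. It is nonnegative but not a perfect square, so the roots are real and irrational: λ = (6 ± sqrt(84))/2 ≈ 7.5826, -1.5826.
Thus the eigenvalues (to 4 decimals) are 7.5826 (modulus 7.5826); -1.5826 (modulus 1.5826). The spectral radius is the largest modulus: r(A) = (6 + sqrt(84))/2 ≈ 7.5826. (Cross-check: r(A) ≤ ||A||_2 ≈ 7.6512; equality holds whenever A is normal, though it can also hold for some non-normal A.)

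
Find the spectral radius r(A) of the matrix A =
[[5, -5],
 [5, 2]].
r(A) = sqrt(35) ≈ 5.9161

The eigenvalues of A are the roots of its characteristic polynomial. With M = A (coefficients from the trace and determinant):
  p(λ) = det(λ I - M) = λ^2 - 7λ + 35.
For λ^2 - 7λ + 35 the discriminant is -91. It is negative, so the roots are the complex-conjugate pair λ = 7/2 ± (sqrt(91)/2) i ≈ 3.5 ± 4.7697i. For a conjugate pair the product of the roots equals the constant term, so |λ|^2 = 35 and |λ| = sqrt(35) ≈ 5.9161.
Thus the eigenvalues (to 4 decimals) are 3.5 ± 4.7697i (modulus 5.9161). The spectral radius is the largest modulus: r(A) = sqrt(35) ≈ 5.9161. (Cross-check: r(A) ≤ ||A||_2 ≈ 7.6033; equality holds whenever A is normal, though it can also hold for some non-normal A.)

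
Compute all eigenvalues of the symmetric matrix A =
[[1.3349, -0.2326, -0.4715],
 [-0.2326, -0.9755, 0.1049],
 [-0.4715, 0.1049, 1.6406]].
sigma(A) ≈ {-1, 1, 2}

A is real symmetric, so its spectrum consists of real eigenvalues. Expanding the characteristic polynomial of the displayed matrix gives
  det(λ I - A) = p(λ) = λ^3 + (-2)λ^2 + (-1)λ + (2).
Solving p(λ) = 0 yields eigenvalues ≈ -1, 1, 2. (A is shown rounded to 4 decimals, so these recover the underlying integer eigenvalues to within that precision.)
Verification: the trace of A = 2 equals the sum of eigenvalues 2, and det(A) ≈ -2.0000 matches the eigenvalue product -2.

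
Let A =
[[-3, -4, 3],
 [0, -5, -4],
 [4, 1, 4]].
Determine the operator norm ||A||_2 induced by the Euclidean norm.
||A||_2 ≈ 7.8218 (= sqrt(largest eigenvalue of A^T A))

||A||_2 = sigma_max(A) = sqrt(lambda_max(A^T A)). Form the symmetric matrix M = A^T A =
[[25, 16, 7],
 [16, 42, 12],
 [7, 12, 41]].
Its characteristic polynomial (trace, sum of principal 2x2 minors, determinant of M give the coefficients) is
  p(λ) = det(λ I - M) = λ^3 - 108λ^2 + 3348λ - 29584.
No integer candidate from the rational root theorem (±divisors of 29584) is a root, so the roots are irrational. The cubic discriminant is Δ = 478455552 > 0, so there are three distinct real roots. p(15) = -289 and p(16) = 432 have opposite signs, so a root lies in (15, 16); Newton's method refines it to λ ≈ 15.3807. p(31) = 207 and p(32) = -272 have opposite signs, so a root lies in (31, 32); Newton's method refines it to λ ≈ 31.4391. p(61) = -243 and p(62) = 1168 have opposite signs, so a root lies in (61, 62); Newton's method refines it to λ ≈ 61.1802. Check (Vieta): the three roots sum to 108, matching tr M = 108.
So the eigenvalues of A^T A are ≈ 15.3807, 31.4391, 61.1802 (all ≥ 0, as they must be for A^T A). The largest is λ_max ≈ 61.1802, hence ||A||_2 = sqrt(λ_max) ≈ 7.8218.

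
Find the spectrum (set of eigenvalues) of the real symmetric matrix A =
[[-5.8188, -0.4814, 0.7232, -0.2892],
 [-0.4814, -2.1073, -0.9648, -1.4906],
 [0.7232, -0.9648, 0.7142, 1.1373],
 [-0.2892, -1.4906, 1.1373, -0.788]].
sigma(A) ≈ {-6, -3, -1, 2}

A is real symmetric, so its spectrum consists of real eigenvalues. Expanding the characteristic polynomial of the displayed matrix gives
  det(λ I - A) = p(λ) = λ^4 + (8)λ^3 + (7)λ^2 + (-36)λ + (-35.9989).
Solving p(λ) = 0 yields eigenvalues ≈ -6, -3, -1, 2. (A is shown rounded to 4 decimals, so these recover the underlying integer eigenvalues to within that precision.)
Verification: the trace of A = -8 equals the sum of eigenvalues -8, and det(A) ≈ -35.9989 matches the eigenvalue product -36.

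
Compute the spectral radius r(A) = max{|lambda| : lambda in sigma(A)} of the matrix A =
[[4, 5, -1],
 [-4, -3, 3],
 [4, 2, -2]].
r(A) ≈ 2.9946

The eigenvalues of A are the roots of its characteristic polynomial. With M = A (coefficients from the trace, the sum of principal 2x2 minors, and det A):
  p(λ) = det(λ I - M) = λ^3 + λ^2 + 4λ - 16.
No integer candidate from the rational root theorem (±divisors of 16) is a root, so the roots are irrational. The cubic discriminant is Δ = -8240 < 0, so there is one real root and a complex-conjugate pair. p(1) = -10 and p(2) = 4 have opposite signs, so a root lies in (1, 2); Newton's method refines it to λ ≈ 1.7842. Dividing out (λ - (1.7842)) leaves approximately λ^2 + 2.7842λ + 8.9676. For λ^2 + 2.7842λ + 8.9676 the discriminant is -28.1186. It is negative, so the remaining roots are the complex-conjugate pair λ ≈ -1.3921 ± 2.6513i. Their product equals the constant term, so |λ|^2 ≈ 8.9676 and |λ| ≈ 2.9946.
Thus the eigenvalues (to 4 decimals) are 1.7842 (modulus 1.7842); -1.3921 ± 2.6513i (modulus 2.9946). The spectral radius is the largest modulus: r(A) ≈ 2.9946. (Cross-check: r(A) ≤ ||A||_2 ≈ 9.7179; equality holds whenever A is normal, though it can also hold for some non-normal A.)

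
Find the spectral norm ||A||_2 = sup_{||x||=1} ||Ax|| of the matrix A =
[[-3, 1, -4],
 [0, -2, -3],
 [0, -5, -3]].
||A||_2 ≈ 7.0981 (= sqrt(largest eigenvalue of A^T A))

||A||_2 = sigma_max(A) = sqrt(lambda_max(A^T A)). Form the symmetric matrix M = A^T A =
[[9, -3, 12],
 [-3, 30, 17],
 [12, 17, 34]].
Its characteristic polynomial (trace, sum of principal 2x2 minors, determinant of M give the coefficients) is
  p(λ) = det(λ I - M) = λ^3 - 73λ^2 + 1154λ - 729.
No integer candidate from the rational root theorem (±divisors of 729) is a root, so the roots are irrational. The cubic discriminant is Δ = 906214553 > 0, so there are three distinct real roots. p(0) = -729 and p(1) = 353 have opposite signs, so a root lies in (0, 1); Newton's method refines it to λ ≈ 0.6589. p(21) = 573 and p(22) = -25 have opposite signs, so a root lies in (21, 22); Newton's method refines it to λ ≈ 21.9587. p(50) = -529 and p(51) = 903 have opposite signs, so a root lies in (50, 51); Newton's method refines it to λ ≈ 50.3823. Check (Vieta): the three roots sum to 73, matching tr M = 73.
So the eigenvalues of A^T A are ≈ 0.6589, 21.9587, 50.3823 (all ≥ 0, as they must be for A^T A). The largest is λ_max ≈ 50.3823, hence ||A||_2 = sqrt(λ_max) ≈ 7.0981.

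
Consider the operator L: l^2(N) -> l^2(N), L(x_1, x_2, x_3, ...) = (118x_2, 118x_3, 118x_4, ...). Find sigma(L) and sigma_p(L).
sigma(L) = closed disk {z in C : |z| ≤ 118}; sigma_p(L) = open disk {z in C : |z| < 118}

Note L = 118·V where V is the unit left shift (V x)_k = x_{k+1}; so sigma(L) = 118·sigma(V) and ||L|| = 118||V||. ||L x||^2 = 13924sum_{k≥2} |x_k|^2 ≤ 13924||x||^2, with equality on {x : x_1 = 0}, so ||L|| = 118. For any lambda with |lambda| < 118, set r = lambda/118 (|r| < 1); the vector x = (1, r, r^2, ...) is in l^2 and satisfies L x = 118(r, r^2, ...) = lambda x, so lambda is an eigenvalue. On the boundary |lambda| = 118 the geometric series diverges, so no l^2 eigenvector exists, but these lambda lie in the approximate point spectrum. Hence sigma(L) is the closed disk of radius 118 and sigma_p(L) is the open disk.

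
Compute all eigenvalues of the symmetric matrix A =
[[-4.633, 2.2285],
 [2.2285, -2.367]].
sigma(A) ≈ {-6, -1}

A is real symmetric, so its spectrum consists of real eigenvalues. Expanding the characteristic polynomial of the displayed matrix gives
  det(λ I - A) = p(λ) = λ^2 + (7)λ + (6).
Solving p(λ) = 0 yields eigenvalues ≈ -6, -1. (A is shown rounded to 4 decimals, so these recover the underlying integer eigenvalues to within that precision.)
Verification: the trace of A = -7 equals the sum of eigenvalues -7, and det(A) ≈ 6.0001 matches the eigenvalue product 6.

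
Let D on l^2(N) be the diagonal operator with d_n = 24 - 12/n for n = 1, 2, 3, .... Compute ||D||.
||D|| = 24

For a diagonal operator on l^2 with entries d_n, ||D|| = sup_n |d_n|. Here d_1 = 12, d_2 = 18, ..., and d_n = 24 - 12/n increases monotonically toward 24. All terms lie in [12, 24), so |d_n| = d_n and the supremum is the limit 24, which is not attained by any individual d_n. Hence ||D|| = 24.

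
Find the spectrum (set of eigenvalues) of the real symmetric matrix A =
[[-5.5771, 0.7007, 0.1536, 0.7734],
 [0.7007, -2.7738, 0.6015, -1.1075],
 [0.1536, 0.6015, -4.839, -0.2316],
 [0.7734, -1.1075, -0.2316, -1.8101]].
sigma(A) ≈ {-6, -5, -3, -1}

A is real symmetric, so its spectrum consists of real eigenvalues. Expanding the characteristic polynomial of the displayed matrix gives
  det(λ I - A) = p(λ) = λ^4 + (15)λ^3 + (77)λ^2 + (153)λ + (90).
Solving p(λ) = 0 yields eigenvalues ≈ -6, -5, -3, -1. (A is shown rounded to 4 decimals, so these recover the underlying integer eigenvalues to within that precision.)
Verification: the trace of A = -15 equals the sum of eigenvalues -15, and det(A) ≈ 90.0008 matches the eigenvalue product 90.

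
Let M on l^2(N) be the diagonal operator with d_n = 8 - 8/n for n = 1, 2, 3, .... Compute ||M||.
||M|| = 8

For a diagonal operator on l^2 with entries d_n, ||M|| = sup_n |d_n|. Here d_1 = 0, d_2 = 4, ..., and d_n = 8 - 8/n increases monotonically toward 8. All terms lie in [0, 8), so |d_n| = d_n and the supremum is the limit 8, which is not attained by any individual d_n. Hence ||M|| = 8.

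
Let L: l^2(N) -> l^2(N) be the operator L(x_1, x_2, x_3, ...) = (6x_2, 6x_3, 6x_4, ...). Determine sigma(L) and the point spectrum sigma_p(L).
sigma(L) = closed disk {z in C : |z| ≤ 6}; sigma_p(L) = open disk {z in C : |z| < 6}

Note L = 6·V where V is the unit left shift (V x)_k = x_{k+1}; so sigma(L) = 6·sigma(V) and ||L|| = 6||V||. ||L x||^2 = 36sum_{k≥2} |x_k|^2 ≤ 36||x||^2, with equality on {x : x_1 = 0}, so ||L|| = 6. For any lambda with |lambda| < 6, set r = lambda/6 (|r| < 1); the vector x = (1, r, r^2, ...) is in l^2 and satisfies L x = 6(r, r^2, ...) = lambda x, so lambda is an eigenvalue. On the boundary |lambda| = 6 the geometric series diverges, so no l^2 eigenvector exists, but these lambda lie in the approximate point spectrum. Hence sigma(L) is the closed disk of radius 6 and sigma_p(L) is the open disk.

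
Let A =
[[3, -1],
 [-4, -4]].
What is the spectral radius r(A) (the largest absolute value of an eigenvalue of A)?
r(A) = (1 + sqrt(65))/2 ≈ 4.5311

The eigenvalues of A are the roots of its characteristic polynomial. With M = A (coefficients from the trace and determinant):
  p(λ) = det(λ I - M) = λ^2 + λ - 16.
For λ^2 + λ - 16 the discriminant is 65. It is nonnegative but not a perfect square, so the roots are real and irrational: λ = (-1 ± sqrt(65))/2 ≈ 3.5311, -4.5311.
Thus the eigenvalues (to 4 decimals) are 3.5311 (modulus 3.5311); -4.5311 (modulus 4.5311). The spectral radius is the largest modulus: r(A) = (1 + sqrt(65))/2 ≈ 4.5311. (Cross-check: r(A) ≤ ||A||_2 ≈ 5.8823; equality holds whenever A is normal, though it can also hold for some non-normal A.)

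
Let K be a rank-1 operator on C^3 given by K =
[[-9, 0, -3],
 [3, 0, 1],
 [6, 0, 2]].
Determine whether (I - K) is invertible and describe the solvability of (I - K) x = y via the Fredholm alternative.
(I - K) is invertible (det(I - K) = 8 ≠ 0), so for every y in C^3 the equation (I - K) x = y has a unique solution.

K has rank 1, so it is an outer product K = u v^T: every row of K is a multiple of one row vector. Reading off the entries, u = (-3, 1, 2) and v = (3, 0, 1) (row i of K equals u_i·v^T). A rank-one matrix u v^T satisfies K u = u (v·u) and kills the (2)-dimensional subspace v^⊥, so its characteristic polynomial is lambda^2 (lambda - v·u) with v·u = tr K = -7. Hence the eigenvalues of I - K are 1 (multiplicity 2) and 1 - (-7) = 8, so det(I - K) = 8. (Direct check: I - K =
[[10, 0, 3],
 [-3, 1, -1],
 [-6, 0, -1]]
has determinant 8.) The finite-dimensional Fredholm alternative says: either (I - K) is invertible, or ker(I - K) ≠ {0} and then range(I - K) = ker((I - K)^*)^⊥, with dim ker(I - K) = dim ker((I - K)^*). Since det(I - K) ≠ 0, 1 is not an eigenvalue of K and ker(I - K) = {0}, so we are in the first case: for every y there is a unique x = (I - K)^(-1) y. Explicitly, by the Sherman–Morrison formula, (I - u v^T)^(-1) = I + u v^T/(1 - v·u), i.e. (I - K)^(-1) = I + K/(8).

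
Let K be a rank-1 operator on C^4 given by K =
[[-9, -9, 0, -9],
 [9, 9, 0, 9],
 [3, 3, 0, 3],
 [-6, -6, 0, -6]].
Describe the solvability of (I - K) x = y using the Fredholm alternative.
(I - K) is invertible (det(I - K) = 7 ≠ 0), so for every y in C^4 the equation (I - K) x = y has a unique solution.

K has rank 1, so it is an outer product K = u v^T: every row of K is a multiple of one row vector. Reading off the entries, u = (3, -3, -1, 2) and v = (-3, -3, 0, -3) (row i of K equals u_i·v^T). A rank-one matrix u v^T satisfies K u = u (v·u) and kills the (3)-dimensional subspace v^⊥, so its characteristic polynomial is lambda^3 (lambda - v·u) with v·u = tr K = -6. Hence the eigenvalues of I - K are 1 (multiplicity 3) and 1 - (-6) = 7, so det(I - K) = 7. (Direct check: I - K =
[[10, 9, 0, 9],
 [-9, -8, 0, -9],
 [-3, -3, 1, -3],
 [6, 6, 0, 7]]
has determinant 7.) The finite-dimensional Fredholm alternative says: either (I - K) is invertible, or ker(I - K) ≠ {0} and then range(I - K) = ker((I - K)^*)^⊥, with dim ker(I - K) = dim ker((I - K)^*). Since det(I - K) ≠ 0, 1 is not an eigenvalue of K and ker(I - K) = {0}, so we are in the first case: for every y there is a unique x = (I - K)^(-1) y. Explicitly, by the Sherman–Morrison formula, (I - u v^T)^(-1) = I + u v^T/(1 - v·u), i.e. (I - K)^(-1) = I + K/(7).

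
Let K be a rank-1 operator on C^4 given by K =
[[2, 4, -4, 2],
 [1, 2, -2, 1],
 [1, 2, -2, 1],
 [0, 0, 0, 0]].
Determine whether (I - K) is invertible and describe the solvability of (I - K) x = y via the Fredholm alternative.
(I - K) is invertible (det(I - K) = -1 ≠ 0), so for every y in C^4 the equation (I - K) x = y has a unique solution.

K has rank 1, so it is an outer product K = u v^T: every row of K is a multiple of one row vector. Reading off the entries, u = (-2, -1, -1, 0) and v = (-1, -2, 2, -1) (row i of K equals u_i·v^T). A rank-one matrix u v^T satisfies K u = u (v·u) and kills the (3)-dimensional subspace v^⊥, so its characteristic polynomial is lambda^3 (lambda - v·u) with v·u = tr K = 2. Hence the eigenvalues of I - K are 1 (multiplicity 3) and 1 - (2) = -1, so det(I - K) = -1. (Direct check: I - K =
[[-1, -4, 4, -2],
 [-1, -1, 2, -1],
 [-1, -2, 3, -1],
 [0, 0, 0, 1]]
has determinant -1.) The finite-dimensional Fredholm alternative says: either (I - K) is invertible, or ker(I - K) ≠ {0} and then range(I - K) = ker((I - K)^*)^⊥, with dim ker(I - K) = dim ker((I - K)^*). Since det(I - K) ≠ 0, 1 is not an eigenvalue of K and ker(I - K) = {0}, so we are in the first case: for every y there is a unique x = (I - K)^(-1) y. Explicitly, by the Sherman–Morrison formula, (I - u v^T)^(-1) = I + u v^T/(1 - v·u), i.e. (I - K)^(-1) = I - K.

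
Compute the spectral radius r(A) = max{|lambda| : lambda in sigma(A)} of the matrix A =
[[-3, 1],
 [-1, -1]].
r(A) = 2

The eigenvalues of A are the roots of its characteristic polynomial. With M = A (coefficients from the trace and determinant):
  p(λ) = det(λ I - M) = λ^2 + 4λ + 4.
For λ^2 + 4λ + 4 the discriminant is 0. It is a perfect square (0^2), so the roots are rational: λ = (-4 ± 0)/2 = -2, -2.
Thus the eigenvalues (to 4 decimals) are -2 (modulus 2). The spectral radius is the largest modulus: r(A) = 2. (Cross-check: r(A) ≤ ||A||_2 ≈ 3.2361; equality holds whenever A is normal, though it can also hold for some non-normal A.)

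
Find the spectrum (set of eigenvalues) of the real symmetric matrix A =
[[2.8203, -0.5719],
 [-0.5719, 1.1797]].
sigma(A) ≈ {1, 3}

A is real symmetric, so its spectrum consists of real eigenvalues. Expanding the characteristic polynomial of the displayed matrix gives
  det(λ I - A) = p(λ) = λ^2 + (-4)λ + (3).
Solving p(λ) = 0 yields eigenvalues ≈ 1, 3. (A is shown rounded to 4 decimals, so these recover the underlying integer eigenvalues to within that precision.)
Verification: the trace of A = 4 equals the sum of eigenvalues 4, and det(A) ≈ 3.0000 matches the eigenvalue product 3.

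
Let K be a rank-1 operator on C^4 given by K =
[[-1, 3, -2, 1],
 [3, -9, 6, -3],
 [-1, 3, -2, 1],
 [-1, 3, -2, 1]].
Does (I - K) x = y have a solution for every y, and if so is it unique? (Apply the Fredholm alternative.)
(I - K) is invertible (det(I - K) = 12 ≠ 0), so for every y in C^4 the equation (I - K) x = y has a unique solution.

K has rank 1, so it is an outer product K = u v^T: every row of K is a multiple of one row vector. Reading off the entries, u = (1, -3, 1, 1) and v = (-1, 3, -2, 1) (row i of K equals u_i·v^T). A rank-one matrix u v^T satisfies K u = u (v·u) and kills the (3)-dimensional subspace v^⊥, so its characteristic polynomial is lambda^3 (lambda - v·u) with v·u = tr K = -11. Hence the eigenvalues of I - K are 1 (multiplicity 3) and 1 - (-11) = 12, so det(I - K) = 12. (Direct check: I - K =
[[2, -3, 2, -1],
 [-3, 10, -6, 3],
 [1, -3, 3, -1],
 [1, -3, 2, 0]]
has determinant 12.) The finite-dimensional Fredholm alternative says: either (I - K) is invertible, or ker(I - K) ≠ {0} and then range(I - K) = ker((I - K)^*)^⊥, with dim ker(I - K) = dim ker((I - K)^*). Since det(I - K) ≠ 0, 1 is not an eigenvalue of K and ker(I - K) = {0}, so we are in the first case: for every y there is a unique x = (I - K)^(-1) y. Explicitly, by the Sherman–Morrison formula, (I - u v^T)^(-1) = I + u v^T/(1 - v·u), i.e. (I - K)^(-1) = I + K/(12).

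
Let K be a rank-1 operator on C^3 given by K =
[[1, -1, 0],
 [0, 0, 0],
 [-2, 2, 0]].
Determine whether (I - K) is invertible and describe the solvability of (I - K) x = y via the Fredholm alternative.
(I - K) is singular (det(I - K) = 0, i.e. 1 ∈ sigma(K)). (I - K) x = y is solvable iff y ⊥ ker((I - K)^*) = span{(1, -1, 0)}, i.e. iff y_1 - y_2 = 0. When solvable, the solutions are x = y + c·(1, 0, -2), c arbitrary (ker(I - K) = span{(1, 0, -2)}, dimension 1).

K has rank 1, so it is an outer product K = u v^T: every row of K is a multiple of one row vector. Reading off the entries, u = (1, 0, -2) and v = (1, -1, 0) (row i of K equals u_i·v^T). A rank-one matrix u v^T satisfies K u = u (v·u) and kills the (2)-dimensional subspace v^⊥, so its characteristic polynomial is lambda^2 (lambda - v·u) with v·u = tr K = 1. Hence the eigenvalues of I - K are 1 (multiplicity 2) and 1 - (1) = 0, so det(I - K) = 0. (Direct check: I - K =
[[0, 1, 0],
 [0, 1, 0],
 [2, -2, 1]]
has determinant 0.) So 1 is an eigenvalue of K and (I - K) is not invertible. The finite-dimensional Fredholm alternative says: either (I - K) is invertible, or ker(I - K) ≠ {0} and then range(I - K) = ker((I - K)^*)^⊥, with dim ker(I - K) = dim ker((I - K)^*). We are in the second case, so we need both kernels. Kernel of I - K: (I - K) u = u - u (v·u) = u - u = 0, so ker(I - K) = span{u} = span{(1, 0, -2)} (it is exactly 1-dimensional because rank(I - K) = 2). Kernel of the adjoint: K is real, so (I - K)^* = I - K^T = I - v u^T, and (I - v u^T) v = v - v (u·v) = 0; hence ker((I - K)^*) = span{v} = span{(1, -1, 0)}. Therefore (I - K) x = y is solvable iff <y, v> = 0, i.e. iff y_1 - y_2 = 0. When this holds, K y = u (v·y) = 0, so (I - K) y = y and x = y is a particular solution; the full solution set is the line x = y + c·u = y + c·(1, 0, -2), c ∈ C.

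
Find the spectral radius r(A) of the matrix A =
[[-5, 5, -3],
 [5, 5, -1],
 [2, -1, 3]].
r(A) ≈ 7.1438

The eigenvalues of A are the roots of its characteristic polynomial. With M = A (coefficients from the trace, the sum of principal 2x2 minors, and det A):
  p(λ) = det(λ I - M) = λ^3 - 3λ^2 - 45λ + 110.
No integer candidate from the rational root theorem (±divisors of 110) is a root, so the roots are irrational. The cubic discriminant is Δ = 335205 > 0, so there are three distinct real roots. p(-7) = -65 and p(-6) = 56 have opposite signs, so a root lies in (-7, -6); Newton's method refines it to λ ≈ -6.5093. p(2) = 16 and p(3) = -25 have opposite signs, so a root lies in (2, 3); Newton's method refines it to λ ≈ 2.3655. p(7) = -9 and p(8) = 70 have opposite signs, so a root lies in (7, 8); Newton's method refines it to λ ≈ 7.1438. Check (Vieta): the three roots sum to 3, matching tr M = 3.
Thus the eigenvalues (to 4 decimals) are -6.5093 (modulus 6.5093); 2.3655 (modulus 2.3655); 7.1438 (modulus 7.1438). The spectral radius is the largest modulus: r(A) ≈ 7.1438. (Cross-check: r(A) ≤ ||A||_2 ≈ 8.343; equality holds whenever A is normal, though it can also hold for some non-normal A.)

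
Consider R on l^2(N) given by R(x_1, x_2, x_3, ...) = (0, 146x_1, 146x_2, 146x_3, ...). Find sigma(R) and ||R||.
sigma(R) = closed disk {z in C : |z| ≤ 146}; ||R|| = 146

Note R = 146·U where U is the unit right shift (U x)_k = x_{k-1} (with x_0 := 0); so ||R|| = 146||U|| and sigma(R) = 146·sigma(U). ||R x||^2 = sum_{k≥1} |146x_k|^2 = 21316||x||^2, so ||R|| = 146 and sigma(R) ⊂ {|z| ≤ 146}. For any |lambda| < 146, the equation (R - lambda I) x = 0 forces x_1 = 0, then 146x_k = lambda x_{k+1} ⇒ x = 0, so R has no eigenvalues. But (R - lambda I) is not surjective for |lambda| < 146: solving (R - lambda I) x = e_1 would require x_n proportional to (lambda/146)^(-n), which is not in l^2. So every |lambda| < 146 lies in the residual spectrum. The boundary |lambda| = 146 is in the approximate point spectrum (the spectrum is closed). Hence sigma(R) is the closed disk of radius 146.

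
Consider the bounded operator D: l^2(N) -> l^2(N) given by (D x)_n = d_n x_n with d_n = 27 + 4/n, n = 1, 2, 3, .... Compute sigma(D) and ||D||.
sigma(D) = {27 + 4/n : n ≥ 1} ∪ {27}; ||D|| = 31

A bounded diagonal operator on l^2 with diagonal entries d_n has spectrum equal to the closure of {d_n : n ≥ 1}: every d_n is an eigenvalue (with eigenvector e_n), so {d_n} ⊂ sigma(D); the spectrum is closed, so its closure is too; and for lambda not in the closure, (D - lambda I) has bounded inverse (the diagonal entries 1/(d_n - lambda) are bounded). For our sequence d_n = 27 + 4/n, n = 1, 2, 3, ...:
  - {d_n} = {27 + 4/n : n ≥ 1}; the only limit point is 27
  - closure = {27 + 4/n : n ≥ 1} ∪ {27}
For the norm: a diagonal operator has ||D|| = sup_n |d_n|. Here d_n = 27 + 4/n is positive and decreasing, so sup_n |d_n| = d_1 = 27 + 4 = 31. So ||D|| = 31.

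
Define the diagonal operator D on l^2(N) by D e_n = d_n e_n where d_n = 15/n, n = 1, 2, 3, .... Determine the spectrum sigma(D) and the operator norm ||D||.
sigma(D) = {15/n : n ≥ 1} ∪ {0}; ||D|| = 15

A bounded diagonal operator on l^2 with diagonal entries d_n has spectrum equal to the closure of {d_n : n ≥ 1}: every d_n is an eigenvalue (with eigenvector e_n), so {d_n} ⊂ sigma(D); the spectrum is closed, so its closure is too; and for lambda not in the closure, (D - lambda I) has bounded inverse (the diagonal entries 1/(d_n - lambda) are bounded). For our sequence d_n = 15/n, n = 1, 2, 3, ...:
  - {d_n} = {15/n : n ≥ 1}; the only limit point is 0
  - closure = {15/n : n ≥ 1} ∪ {0}
For the norm: a diagonal operator has ||D|| = sup_n |d_n|. Here d_n = 15/n is positive and decreasing, so sup_n |d_n| = d_1 = 15. So ||D|| = 15.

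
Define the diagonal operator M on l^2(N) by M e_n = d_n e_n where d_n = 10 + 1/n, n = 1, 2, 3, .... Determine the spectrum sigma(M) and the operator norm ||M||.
sigma(M) = {10 + 1/n : n ≥ 1} ∪ {10}; ||M|| = 11

A bounded diagonal operator on l^2 with diagonal entries d_n has spectrum equal to the closure of {d_n : n ≥ 1}: every d_n is an eigenvalue (with eigenvector e_n), so {d_n} ⊂ sigma(M); the spectrum is closed, so its closure is too; and for lambda not in the closure, (M - lambda I) has bounded inverse (the diagonal entries 1/(d_n - lambda) are bounded). For our sequence d_n = 10 + 1/n, n = 1, 2, 3, ...:
  - {d_n} = {10 + 1/n : n ≥ 1}; the only limit point is 10
  - closure = {10 + 1/n : n ≥ 1} ∪ {10}
For the norm: a diagonal operator has ||M|| = sup_n |d_n|. Here d_n = 10 + 1/n is positive and decreasing, so sup_n |d_n| = d_1 = 10 + 1 = 11. So ||M|| = 11.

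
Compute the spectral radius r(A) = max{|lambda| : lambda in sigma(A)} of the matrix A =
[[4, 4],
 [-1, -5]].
r(A) = (1 + sqrt(65))/2 ≈ 4.5311

The eigenvalues of A are the roots of its characteristic polynomial. With M = A (coefficients from the trace and determinant):
  p(λ) = det(λ I - M) = λ^2 + λ - 16.
For λ^2 + λ - 16 the discriminant is 65. It is nonnegative but not a perfect square, so the roots are real and irrational: λ = (-1 ± sqrt(65))/2 ≈ 3.5311, -4.5311.
Thus the eigenvalues (to 4 decimals) are 3.5311 (modulus 3.5311); -4.5311 (modulus 4.5311). The spectral radius is the largest modulus: r(A) = (1 + sqrt(65))/2 ≈ 4.5311. (Cross-check: r(A) ≤ ||A||_2 ≈ 7.2929; equality holds whenever A is normal, though it can also hold for some non-normal A.)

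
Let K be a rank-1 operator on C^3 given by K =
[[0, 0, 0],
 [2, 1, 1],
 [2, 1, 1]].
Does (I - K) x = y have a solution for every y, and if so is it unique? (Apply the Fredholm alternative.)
(I - K) is invertible (det(I - K) = -1 ≠ 0), so for every y in C^3 the equation (I - K) x = y has a unique solution.

K has rank 1, so it is an outer product K = u v^T: every row of K is a multiple of one row vector. Reading off the entries, u = (0, 1, 1) and v = (2, 1, 1) (row i of K equals u_i·v^T). A rank-one matrix u v^T satisfies K u = u (v·u) and kills the (2)-dimensional subspace v^⊥, so its characteristic polynomial is lambda^2 (lambda - v·u) with v·u = tr K = 2. Hence the eigenvalues of I - K are 1 (multiplicity 2) and 1 - (2) = -1, so det(I - K) = -1. (Direct check: I - K =
[[1, 0, 0],
 [-2, 0, -1],
 [-2, -1, 0]]
has determinant -1.) The finite-dimensional Fredholm alternative says: either (I - K) is invertible, or ker(I - K) ≠ {0} and then range(I - K) = ker((I - K)^*)^⊥, with dim ker(I - K) = dim ker((I - K)^*). Since det(I - K) ≠ 0, 1 is not an eigenvalue of K and ker(I - K) = {0}, so we are in the first case: for every y there is a unique x = (I - K)^(-1) y. Explicitly, by the Sherman–Morrison formula, (I - u v^T)^(-1) = I + u v^T/(1 - v·u), i.e. (I - K)^(-1) = I - K.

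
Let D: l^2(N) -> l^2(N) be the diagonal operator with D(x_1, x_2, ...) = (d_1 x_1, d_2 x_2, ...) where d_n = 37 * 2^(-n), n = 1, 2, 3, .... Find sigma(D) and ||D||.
sigma(D) = {37 * 2^(-n) : n ≥ 1} ∪ {0}; ||D|| = 37/2

A bounded diagonal operator on l^2 with diagonal entries d_n has spectrum equal to the closure of {d_n : n ≥ 1}: every d_n is an eigenvalue (with eigenvector e_n), so {d_n} ⊂ sigma(D); the spectrum is closed, so its closure is too; and for lambda not in the closure, (D - lambda I) has bounded inverse (the diagonal entries 1/(d_n - lambda) are bounded). For our sequence d_n = 37 * 2^(-n), n = 1, 2, 3, ...:
  - {d_n} = {37 * 2^(-n) : n ≥ 1}; the only limit point is 0
  - closure = {37 * 2^(-n) : n ≥ 1} ∪ {0}
For the norm: a diagonal operator has ||D|| = sup_n |d_n|. Here d_n = 37 * 2^(-n) is positive and decreasing, so sup_n |d_n| = d_1 = 37/2. So ||D|| = 37/2.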